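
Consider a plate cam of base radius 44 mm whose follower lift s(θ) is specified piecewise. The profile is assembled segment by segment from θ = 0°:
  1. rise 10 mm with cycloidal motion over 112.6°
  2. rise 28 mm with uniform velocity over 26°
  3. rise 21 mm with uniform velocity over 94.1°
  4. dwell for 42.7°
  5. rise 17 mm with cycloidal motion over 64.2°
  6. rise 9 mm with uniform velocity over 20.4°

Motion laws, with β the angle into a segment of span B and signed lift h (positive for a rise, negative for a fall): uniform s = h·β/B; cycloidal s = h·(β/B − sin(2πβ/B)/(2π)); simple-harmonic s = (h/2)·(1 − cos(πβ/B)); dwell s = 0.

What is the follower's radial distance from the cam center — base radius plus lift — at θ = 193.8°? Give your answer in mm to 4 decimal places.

seg 1 [0°–112.6°] cycloidal, h=10: full span → s += 10 → s = 10.0000
seg 2 [112.6°–138.6°] uniform, h=28: full span → s += 28 → s = 38.0000
seg 3 [138.6°–232.7°] uniform, h=21: θ=193.8° here. β=55.2, B=94.1. 21·55.2/94.1 = 12.3188 → s = 50.3188
radial distance = base radius + s = 44 + 50.3188 = 94.3188

94.3188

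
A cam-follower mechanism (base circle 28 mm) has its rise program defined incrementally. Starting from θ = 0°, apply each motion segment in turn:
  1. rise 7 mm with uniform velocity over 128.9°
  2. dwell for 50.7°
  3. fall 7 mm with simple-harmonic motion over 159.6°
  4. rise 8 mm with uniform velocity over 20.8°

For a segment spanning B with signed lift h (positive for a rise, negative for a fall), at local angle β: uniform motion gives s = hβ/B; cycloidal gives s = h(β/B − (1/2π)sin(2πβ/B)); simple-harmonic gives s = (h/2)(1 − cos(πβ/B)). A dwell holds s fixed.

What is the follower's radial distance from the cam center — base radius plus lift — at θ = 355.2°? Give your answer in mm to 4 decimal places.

seg 1 [0°–128.9°] uniform, h=7: full span → s += 7 → s = 7.0000
seg 2 [128.9°–179.6°] dwell: s stays 7.0000
seg 3 [179.6°–339.2°] simple-harmonic, h=-7: full span → s += -7 → s = 0.0000
seg 4 [339.2°–360°] uniform, h=8: θ=355.2° here. β=16, B=20.8. 8·16/20.8 = 6.1538 → s = 6.1538
radial distance = base radius + s = 28 + 6.1538 = 34.1538

34.1538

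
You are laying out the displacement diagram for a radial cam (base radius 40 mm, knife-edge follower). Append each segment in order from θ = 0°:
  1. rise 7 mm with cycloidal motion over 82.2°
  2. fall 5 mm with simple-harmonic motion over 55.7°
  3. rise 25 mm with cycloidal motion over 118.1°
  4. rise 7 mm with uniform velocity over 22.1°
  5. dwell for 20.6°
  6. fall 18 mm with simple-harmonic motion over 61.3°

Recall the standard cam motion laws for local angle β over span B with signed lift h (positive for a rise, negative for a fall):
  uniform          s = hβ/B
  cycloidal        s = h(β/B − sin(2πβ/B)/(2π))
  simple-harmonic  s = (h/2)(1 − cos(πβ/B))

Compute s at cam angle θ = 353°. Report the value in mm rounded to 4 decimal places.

seg 1 [0°–82.2°] cycloidal, h=7: full span → s += 7 → s = 7.0000
seg 2 [82.2°–137.9°] simple-harmonic, h=-5: full span → s += -5 → s = 2.0000
seg 3 [137.9°–256°] cycloidal, h=25: full span → s += 25 → s = 27.0000
seg 4 [256°–278.1°] uniform, h=7: full span → s += 7 → s = 34.0000
seg 5 [278.1°–298.7°] dwell: s stays 34.0000
seg 6 [298.7°–360°] simple-harmonic, h=-18: θ=353° here. β=54.3, B=61.3. -18/2·(1 − cos(π·0.8858)) = -17.4270 → s = 16.5730

16.5730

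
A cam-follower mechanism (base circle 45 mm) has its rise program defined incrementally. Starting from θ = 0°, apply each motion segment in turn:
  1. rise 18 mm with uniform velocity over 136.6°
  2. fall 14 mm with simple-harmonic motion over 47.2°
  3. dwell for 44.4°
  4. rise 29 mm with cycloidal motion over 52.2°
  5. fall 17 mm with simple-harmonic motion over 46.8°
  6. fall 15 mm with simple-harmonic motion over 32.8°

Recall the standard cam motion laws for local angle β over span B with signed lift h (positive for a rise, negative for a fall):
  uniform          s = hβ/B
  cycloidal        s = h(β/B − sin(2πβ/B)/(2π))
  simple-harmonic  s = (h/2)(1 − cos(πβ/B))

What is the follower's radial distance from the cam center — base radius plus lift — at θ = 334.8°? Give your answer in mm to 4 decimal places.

seg 1 [0°–136.6°] uniform, h=18: full span → s += 18 → s = 18.0000
seg 2 [136.6°–183.8°] simple-harmonic, h=-14: full span → s += -14 → s = 4.0000
seg 3 [183.8°–228.2°] dwell: s stays 4.0000
seg 4 [228.2°–280.4°] cycloidal, h=29: full span → s += 29 → s = 33.0000
seg 5 [280.4°–327.2°] simple-harmonic, h=-17: full span → s += -17 → s = 16.0000
seg 6 [327.2°–360°] simple-harmonic, h=-15: θ=334.8° here. β=7.6, B=32.8. -15/2·(1 − cos(π·0.2317)) = -1.9009 → s = 14.0991
radial distance = base radius + s = 45 + 14.0991 = 59.0991

59.0991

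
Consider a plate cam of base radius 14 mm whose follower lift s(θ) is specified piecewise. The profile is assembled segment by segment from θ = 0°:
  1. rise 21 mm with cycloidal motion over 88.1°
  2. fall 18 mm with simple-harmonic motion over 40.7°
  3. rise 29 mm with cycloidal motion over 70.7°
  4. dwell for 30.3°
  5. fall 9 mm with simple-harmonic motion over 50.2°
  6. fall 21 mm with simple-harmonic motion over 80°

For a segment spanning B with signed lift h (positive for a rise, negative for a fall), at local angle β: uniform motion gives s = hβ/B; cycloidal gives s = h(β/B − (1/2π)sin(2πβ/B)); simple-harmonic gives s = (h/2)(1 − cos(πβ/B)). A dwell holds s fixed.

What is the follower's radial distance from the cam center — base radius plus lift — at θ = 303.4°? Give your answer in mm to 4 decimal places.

seg 1 [0°–88.1°] cycloidal, h=21: full span → s += 21 → s = 21.0000
seg 2 [88.1°–128.8°] simple-harmonic, h=-18: full span → s += -18 → s = 3.0000
seg 3 [128.8°–199.5°] cycloidal, h=29: full span → s += 29 → s = 32.0000
seg 4 [199.5°–229.8°] dwell: s stays 32.0000
seg 5 [229.8°–280°] simple-harmonic, h=-9: full span → s += -9 → s = 23.0000
seg 6 [280°–360°] simple-harmonic, h=-21: θ=303.4° here. β=23.4, B=80. -21/2·(1 − cos(π·0.2925)) = -4.1298 → s = 18.8702
radial distance = base radius + s = 14 + 18.8702 = 32.8702

32.8702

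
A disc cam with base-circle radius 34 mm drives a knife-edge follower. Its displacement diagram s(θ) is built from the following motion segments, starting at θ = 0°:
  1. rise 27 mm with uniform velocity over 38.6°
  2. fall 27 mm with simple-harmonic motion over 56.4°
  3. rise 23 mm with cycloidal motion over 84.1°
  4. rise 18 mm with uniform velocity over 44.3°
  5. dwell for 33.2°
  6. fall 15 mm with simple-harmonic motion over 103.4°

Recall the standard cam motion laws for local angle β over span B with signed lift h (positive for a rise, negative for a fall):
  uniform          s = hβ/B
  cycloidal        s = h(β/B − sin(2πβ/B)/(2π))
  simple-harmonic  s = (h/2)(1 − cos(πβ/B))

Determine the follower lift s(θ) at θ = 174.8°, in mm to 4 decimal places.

seg 1 [0°–38.6°] uniform, h=27: full span → s += 27 → s = 27.0000
seg 2 [38.6°–95°] simple-harmonic, h=-27: full span → s += -27 → s = 0.0000
seg 3 [95°–179.1°] cycloidal, h=23: θ=174.8° here. β=79.8, B=84.1. 23·(0.9489 − sin(2π·0.9489)/(2π)) = 22.9799 → s = 22.9799

22.9799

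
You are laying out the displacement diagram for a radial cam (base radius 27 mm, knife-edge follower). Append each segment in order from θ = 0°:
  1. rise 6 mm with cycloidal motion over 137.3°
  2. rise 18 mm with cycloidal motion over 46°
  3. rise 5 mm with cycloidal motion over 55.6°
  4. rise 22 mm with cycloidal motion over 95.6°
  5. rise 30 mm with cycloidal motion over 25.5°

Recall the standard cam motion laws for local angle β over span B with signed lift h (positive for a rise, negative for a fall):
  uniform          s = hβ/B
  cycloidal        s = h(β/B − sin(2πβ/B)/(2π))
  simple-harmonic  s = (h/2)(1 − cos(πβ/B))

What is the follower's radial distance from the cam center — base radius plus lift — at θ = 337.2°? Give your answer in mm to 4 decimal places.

seg 1 [0°–137.3°] cycloidal, h=6: full span → s += 6 → s = 6.0000
seg 2 [137.3°–183.3°] cycloidal, h=18: full span → s += 18 → s = 24.0000
seg 3 [183.3°–238.9°] cycloidal, h=5: full span → s += 5 → s = 29.0000
seg 4 [238.9°–334.5°] cycloidal, h=22: full span → s += 22 → s = 51.0000
seg 5 [334.5°–360°] cycloidal, h=30: θ=337.2° here. β=2.7, B=25.5. 30·(0.1059 − sin(2π·0.1059)/(2π)) = 0.2292 → s = 51.2292
radial distance = base radius + s = 27 + 51.2292 = 78.2292

78.2292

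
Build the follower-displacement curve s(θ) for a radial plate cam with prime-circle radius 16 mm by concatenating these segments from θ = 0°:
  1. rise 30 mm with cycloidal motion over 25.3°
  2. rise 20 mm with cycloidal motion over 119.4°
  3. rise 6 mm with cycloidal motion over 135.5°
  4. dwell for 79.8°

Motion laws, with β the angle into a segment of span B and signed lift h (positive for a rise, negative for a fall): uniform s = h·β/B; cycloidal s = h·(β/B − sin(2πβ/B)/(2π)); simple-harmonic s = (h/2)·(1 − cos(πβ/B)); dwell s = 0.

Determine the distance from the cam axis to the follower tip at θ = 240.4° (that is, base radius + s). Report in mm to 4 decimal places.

seg 1 [0°–25.3°] cycloidal, h=30: full span → s += 30 → s = 30.0000
seg 2 [25.3°–144.7°] cycloidal, h=20: full span → s += 20 → s = 50.0000
seg 3 [144.7°–280.2°] cycloidal, h=6: θ=240.4° here. β=95.7, B=135.5. 6·(0.7063 − sin(2π·0.7063)/(2π)) = 5.1568 → s = 55.1568
radial distance = base radius + s = 16 + 55.1568 = 71.1568

71.1568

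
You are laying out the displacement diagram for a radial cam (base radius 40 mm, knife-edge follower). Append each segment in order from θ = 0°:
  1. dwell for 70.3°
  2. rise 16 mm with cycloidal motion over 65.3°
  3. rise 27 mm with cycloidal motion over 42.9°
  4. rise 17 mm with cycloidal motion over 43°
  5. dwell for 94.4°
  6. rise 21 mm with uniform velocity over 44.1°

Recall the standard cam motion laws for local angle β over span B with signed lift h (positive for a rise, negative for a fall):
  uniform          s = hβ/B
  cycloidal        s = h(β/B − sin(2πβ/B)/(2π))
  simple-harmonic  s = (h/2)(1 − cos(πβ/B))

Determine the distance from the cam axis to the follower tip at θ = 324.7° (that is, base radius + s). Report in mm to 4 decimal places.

seg 1 [0°–70.3°] dwell: s stays 0.0000
seg 2 [70.3°–135.6°] cycloidal, h=16: full span → s += 16 → s = 16.0000
seg 3 [135.6°–178.5°] cycloidal, h=27: full span → s += 27 → s = 43.0000
seg 4 [178.5°–221.5°] cycloidal, h=17: full span → s += 17 → s = 60.0000
seg 5 [221.5°–315.9°] dwell: s stays 60.0000
seg 6 [315.9°–360°] uniform, h=21: θ=324.7° here. β=8.8, B=44.1. 21·8.8/44.1 = 4.1905 → s = 64.1905
radial distance = base radius + s = 40 + 64.1905 = 104.1905

104.1905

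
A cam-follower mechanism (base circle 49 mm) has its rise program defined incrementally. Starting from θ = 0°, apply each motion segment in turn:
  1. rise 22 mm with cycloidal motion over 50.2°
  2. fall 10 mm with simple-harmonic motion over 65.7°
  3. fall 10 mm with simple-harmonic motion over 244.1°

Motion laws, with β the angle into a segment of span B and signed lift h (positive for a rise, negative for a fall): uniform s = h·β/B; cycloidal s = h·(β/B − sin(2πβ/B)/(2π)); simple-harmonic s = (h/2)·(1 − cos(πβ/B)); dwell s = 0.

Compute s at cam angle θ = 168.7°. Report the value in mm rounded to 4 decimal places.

seg 1 [0°–50.2°] cycloidal, h=22: full span → s += 22 → s = 22.0000
seg 2 [50.2°–115.9°] simple-harmonic, h=-10: full span → s += -10 → s = 12.0000
seg 3 [115.9°–360°] simple-harmonic, h=-10: θ=168.7° here. β=52.8, B=244.1. -10/2·(1 − cos(π·0.2163)) = -1.1107 → s = 10.8893

10.8893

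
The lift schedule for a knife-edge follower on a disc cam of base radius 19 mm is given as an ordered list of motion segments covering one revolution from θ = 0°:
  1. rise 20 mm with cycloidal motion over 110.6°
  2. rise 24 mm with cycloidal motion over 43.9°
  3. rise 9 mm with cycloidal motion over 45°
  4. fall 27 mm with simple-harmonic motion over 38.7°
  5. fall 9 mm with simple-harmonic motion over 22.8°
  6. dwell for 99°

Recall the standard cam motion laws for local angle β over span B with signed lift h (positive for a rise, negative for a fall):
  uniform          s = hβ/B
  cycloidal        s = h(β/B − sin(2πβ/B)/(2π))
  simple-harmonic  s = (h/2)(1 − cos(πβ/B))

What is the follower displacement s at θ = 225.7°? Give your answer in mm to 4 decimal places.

seg 1 [0°–110.6°] cycloidal, h=20: full span → s += 20 → s = 20.0000
seg 2 [110.6°–154.5°] cycloidal, h=24: full span → s += 24 → s = 44.0000
seg 3 [154.5°–199.5°] cycloidal, h=9: full span → s += 9 → s = 53.0000
seg 4 [199.5°–238.2°] simple-harmonic, h=-27: θ=225.7° here. β=26.2, B=38.7. -27/2·(1 − cos(π·0.6770)) = -20.6260 → s = 32.3740

32.3740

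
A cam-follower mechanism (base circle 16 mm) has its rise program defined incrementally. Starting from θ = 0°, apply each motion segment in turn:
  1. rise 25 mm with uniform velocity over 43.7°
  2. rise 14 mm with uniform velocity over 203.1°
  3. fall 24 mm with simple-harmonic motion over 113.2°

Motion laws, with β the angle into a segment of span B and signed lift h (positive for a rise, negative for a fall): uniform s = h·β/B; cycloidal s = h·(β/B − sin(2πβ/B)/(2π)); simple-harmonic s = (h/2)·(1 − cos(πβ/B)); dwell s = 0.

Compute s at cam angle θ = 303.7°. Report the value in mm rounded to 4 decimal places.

seg 1 [0°–43.7°] uniform, h=25: full span → s += 25 → s = 25.0000
seg 2 [43.7°–246.8°] uniform, h=14: full span → s += 14 → s = 39.0000
seg 3 [246.8°–360°] simple-harmonic, h=-24: θ=303.7° here. β=56.9, B=113.2. -24/2·(1 − cos(π·0.5027)) = -12.0999 → s = 26.9001

26.9001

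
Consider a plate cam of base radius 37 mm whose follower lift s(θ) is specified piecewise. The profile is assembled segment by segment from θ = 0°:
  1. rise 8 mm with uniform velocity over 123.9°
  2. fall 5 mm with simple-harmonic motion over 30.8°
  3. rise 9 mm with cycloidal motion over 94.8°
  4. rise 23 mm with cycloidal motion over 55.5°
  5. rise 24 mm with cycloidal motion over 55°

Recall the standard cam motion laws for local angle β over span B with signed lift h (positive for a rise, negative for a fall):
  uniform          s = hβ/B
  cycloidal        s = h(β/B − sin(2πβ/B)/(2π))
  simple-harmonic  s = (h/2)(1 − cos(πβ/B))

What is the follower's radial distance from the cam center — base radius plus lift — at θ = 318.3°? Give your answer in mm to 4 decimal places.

seg 1 [0°–123.9°] uniform, h=8: full span → s += 8 → s = 8.0000
seg 2 [123.9°–154.7°] simple-harmonic, h=-5: full span → s += -5 → s = 3.0000
seg 3 [154.7°–249.5°] cycloidal, h=9: full span → s += 9 → s = 12.0000
seg 4 [249.5°–305°] cycloidal, h=23: full span → s += 23 → s = 35.0000
seg 5 [305°–360°] cycloidal, h=24: θ=318.3° here. β=13.3, B=55. 24·(0.2418 − sin(2π·0.2418)/(2π)) = 1.9890 → s = 36.9890
radial distance = base radius + s = 37 + 36.9890 = 73.9890

73.9890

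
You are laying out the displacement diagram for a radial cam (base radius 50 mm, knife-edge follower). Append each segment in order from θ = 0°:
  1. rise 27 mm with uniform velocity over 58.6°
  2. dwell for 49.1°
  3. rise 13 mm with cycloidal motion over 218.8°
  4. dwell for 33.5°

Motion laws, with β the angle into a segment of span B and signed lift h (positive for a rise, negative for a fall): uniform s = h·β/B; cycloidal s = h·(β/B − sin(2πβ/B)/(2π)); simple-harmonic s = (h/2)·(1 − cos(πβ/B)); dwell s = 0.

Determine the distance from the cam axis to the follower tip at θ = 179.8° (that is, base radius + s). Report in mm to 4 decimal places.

seg 1 [0°–58.6°] uniform, h=27: full span → s += 27 → s = 27.0000
seg 2 [58.6°–107.7°] dwell: s stays 27.0000
seg 3 [107.7°–326.5°] cycloidal, h=13: θ=179.8° here. β=72.1, B=218.8. 13·(0.3295 − sin(2π·0.3295)/(2π)) = 2.4678 → s = 29.4678
radial distance = base radius + s = 50 + 29.4678 = 79.4678

79.4678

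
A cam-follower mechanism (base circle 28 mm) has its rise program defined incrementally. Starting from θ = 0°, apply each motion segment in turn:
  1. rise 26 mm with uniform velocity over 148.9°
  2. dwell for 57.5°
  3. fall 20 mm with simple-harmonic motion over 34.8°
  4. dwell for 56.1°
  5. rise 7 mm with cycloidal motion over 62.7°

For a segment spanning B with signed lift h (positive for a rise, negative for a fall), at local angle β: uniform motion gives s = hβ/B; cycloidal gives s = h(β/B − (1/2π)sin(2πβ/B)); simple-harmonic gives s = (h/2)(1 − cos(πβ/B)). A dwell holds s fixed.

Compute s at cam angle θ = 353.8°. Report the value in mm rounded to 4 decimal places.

seg 1 [0°–148.9°] uniform, h=26: full span → s += 26 → s = 26.0000
seg 2 [148.9°–206.4°] dwell: s stays 26.0000
seg 3 [206.4°–241.2°] simple-harmonic, h=-20: full span → s += -20 → s = 6.0000
seg 4 [241.2°–297.3°] dwell: s stays 6.0000
seg 5 [297.3°–360°] cycloidal, h=7: θ=353.8° here. β=56.5, B=62.7. 7·(0.9011 − sin(2π·0.9011)/(2π)) = 6.9563 → s = 12.9563

12.9563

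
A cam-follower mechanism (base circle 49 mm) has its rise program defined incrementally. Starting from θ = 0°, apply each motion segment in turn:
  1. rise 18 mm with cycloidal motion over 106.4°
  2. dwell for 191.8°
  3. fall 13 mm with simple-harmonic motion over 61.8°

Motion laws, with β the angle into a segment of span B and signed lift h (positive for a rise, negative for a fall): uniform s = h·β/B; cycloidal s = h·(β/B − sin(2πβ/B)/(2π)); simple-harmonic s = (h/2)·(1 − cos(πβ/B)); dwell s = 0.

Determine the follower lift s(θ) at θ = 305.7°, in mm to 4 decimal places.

seg 1 [0°–106.4°] cycloidal, h=18: full span → s += 18 → s = 18.0000
seg 2 [106.4°–298.2°] dwell: s stays 18.0000
seg 3 [298.2°–360°] simple-harmonic, h=-13: θ=305.7° here. β=7.5, B=61.8. -13/2·(1 − cos(π·0.1214)) = -0.4667 → s = 17.5333

17.5333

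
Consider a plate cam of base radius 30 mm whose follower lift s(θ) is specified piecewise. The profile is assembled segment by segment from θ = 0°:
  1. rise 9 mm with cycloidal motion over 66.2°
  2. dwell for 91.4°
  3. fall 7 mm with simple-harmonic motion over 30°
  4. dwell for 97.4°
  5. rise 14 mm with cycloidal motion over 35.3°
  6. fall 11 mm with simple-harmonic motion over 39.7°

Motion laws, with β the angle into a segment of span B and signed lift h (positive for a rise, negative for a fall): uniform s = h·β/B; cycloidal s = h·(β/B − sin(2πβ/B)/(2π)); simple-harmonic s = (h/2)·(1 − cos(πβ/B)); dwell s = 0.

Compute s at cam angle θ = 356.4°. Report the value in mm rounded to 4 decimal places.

seg 1 [0°–66.2°] cycloidal, h=9: full span → s += 9 → s = 9.0000
seg 2 [66.2°–157.6°] dwell: s stays 9.0000
seg 3 [157.6°–187.6°] simple-harmonic, h=-7: full span → s += -7 → s = 2.0000
seg 4 [187.6°–285°] dwell: s stays 2.0000
seg 5 [285°–320.3°] cycloidal, h=14: full span → s += 14 → s = 16.0000
seg 6 [320.3°–360°] simple-harmonic, h=-11: θ=356.4° here. β=36.1, B=39.7. -11/2·(1 − cos(π·0.9093)) = -10.7783 → s = 5.2217

5.2217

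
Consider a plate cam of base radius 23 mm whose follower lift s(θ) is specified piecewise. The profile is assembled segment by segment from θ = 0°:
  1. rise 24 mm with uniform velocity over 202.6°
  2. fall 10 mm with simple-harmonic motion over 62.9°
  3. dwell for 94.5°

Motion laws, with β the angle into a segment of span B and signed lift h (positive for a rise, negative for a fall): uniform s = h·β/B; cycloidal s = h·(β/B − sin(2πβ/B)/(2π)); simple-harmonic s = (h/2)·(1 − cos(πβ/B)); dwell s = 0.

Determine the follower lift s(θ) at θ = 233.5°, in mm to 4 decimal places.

seg 1 [0°–202.6°] uniform, h=24: full span → s += 24 → s = 24.0000
seg 2 [202.6°–265.5°] simple-harmonic, h=-10: θ=233.5° here. β=30.9, B=62.9. -10/2·(1 − cos(π·0.4913)) = -4.8627 → s = 19.1373

19.1373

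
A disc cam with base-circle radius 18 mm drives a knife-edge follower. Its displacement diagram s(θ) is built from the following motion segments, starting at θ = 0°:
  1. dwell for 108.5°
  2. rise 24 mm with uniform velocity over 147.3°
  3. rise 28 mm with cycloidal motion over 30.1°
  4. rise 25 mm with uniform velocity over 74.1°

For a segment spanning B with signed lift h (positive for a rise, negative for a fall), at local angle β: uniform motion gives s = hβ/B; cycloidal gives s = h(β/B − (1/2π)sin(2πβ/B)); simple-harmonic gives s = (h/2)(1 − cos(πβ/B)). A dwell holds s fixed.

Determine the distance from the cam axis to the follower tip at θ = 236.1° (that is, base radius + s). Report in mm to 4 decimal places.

seg 1 [0°–108.5°] dwell: s stays 0.0000
seg 2 [108.5°–255.8°] uniform, h=24: θ=236.1° here. β=127.6, B=147.3. 24·127.6/147.3 = 20.7902 → s = 20.7902
radial distance = base radius + s = 18 + 20.7902 = 38.7902

38.7902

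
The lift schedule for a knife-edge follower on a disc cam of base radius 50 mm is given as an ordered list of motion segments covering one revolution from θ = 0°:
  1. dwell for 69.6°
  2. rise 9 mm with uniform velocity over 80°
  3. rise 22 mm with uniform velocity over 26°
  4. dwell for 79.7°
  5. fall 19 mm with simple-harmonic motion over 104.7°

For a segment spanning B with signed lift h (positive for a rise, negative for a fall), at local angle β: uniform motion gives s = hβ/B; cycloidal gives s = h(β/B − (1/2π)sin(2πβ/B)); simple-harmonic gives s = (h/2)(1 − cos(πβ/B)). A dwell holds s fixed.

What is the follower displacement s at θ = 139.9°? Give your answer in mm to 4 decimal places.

seg 1 [0°–69.6°] dwell: s stays 0.0000
seg 2 [69.6°–149.6°] uniform, h=9: θ=139.9° here. β=70.3, B=80. 9·70.3/80 = 7.9088 → s = 7.9088

7.9088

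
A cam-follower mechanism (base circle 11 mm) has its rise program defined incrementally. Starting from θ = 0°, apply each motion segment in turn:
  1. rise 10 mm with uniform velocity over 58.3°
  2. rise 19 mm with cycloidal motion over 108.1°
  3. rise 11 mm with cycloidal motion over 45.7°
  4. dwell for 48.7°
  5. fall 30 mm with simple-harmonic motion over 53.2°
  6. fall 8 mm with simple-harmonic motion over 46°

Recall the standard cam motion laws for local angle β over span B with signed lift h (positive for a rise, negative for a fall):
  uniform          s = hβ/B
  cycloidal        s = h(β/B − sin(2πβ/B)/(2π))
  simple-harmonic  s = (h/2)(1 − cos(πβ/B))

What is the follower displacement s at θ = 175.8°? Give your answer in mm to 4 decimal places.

seg 1 [0°–58.3°] uniform, h=10: full span → s += 10 → s = 10.0000
seg 2 [58.3°–166.4°] cycloidal, h=19: full span → s += 19 → s = 29.0000
seg 3 [166.4°–212.1°] cycloidal, h=11: θ=175.8° here. β=9.4, B=45.7. 11·(0.2057 − sin(2π·0.2057)/(2π)) = 0.5793 → s = 29.5793

29.5793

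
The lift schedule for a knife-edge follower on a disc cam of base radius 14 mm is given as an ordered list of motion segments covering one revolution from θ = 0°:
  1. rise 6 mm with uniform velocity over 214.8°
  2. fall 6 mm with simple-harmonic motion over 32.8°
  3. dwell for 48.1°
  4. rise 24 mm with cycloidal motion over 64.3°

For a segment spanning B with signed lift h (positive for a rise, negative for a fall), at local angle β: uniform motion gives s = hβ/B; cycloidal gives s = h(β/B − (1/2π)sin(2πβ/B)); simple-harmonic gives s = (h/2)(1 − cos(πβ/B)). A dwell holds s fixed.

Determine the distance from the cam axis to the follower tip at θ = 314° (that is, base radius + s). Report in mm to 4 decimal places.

seg 1 [0°–214.8°] uniform, h=6: full span → s += 6 → s = 6.0000
seg 2 [214.8°–247.6°] simple-harmonic, h=-6: full span → s += -6 → s = 0.0000
seg 3 [247.6°–295.7°] dwell: s stays 0.0000
seg 4 [295.7°–360°] cycloidal, h=24: θ=314° here. β=18.3, B=64.3. 24·(0.2846 − sin(2π·0.2846)/(2π)) = 3.1007 → s = 3.1007
radial distance = base radius + s = 14 + 3.1007 = 17.1007

17.1007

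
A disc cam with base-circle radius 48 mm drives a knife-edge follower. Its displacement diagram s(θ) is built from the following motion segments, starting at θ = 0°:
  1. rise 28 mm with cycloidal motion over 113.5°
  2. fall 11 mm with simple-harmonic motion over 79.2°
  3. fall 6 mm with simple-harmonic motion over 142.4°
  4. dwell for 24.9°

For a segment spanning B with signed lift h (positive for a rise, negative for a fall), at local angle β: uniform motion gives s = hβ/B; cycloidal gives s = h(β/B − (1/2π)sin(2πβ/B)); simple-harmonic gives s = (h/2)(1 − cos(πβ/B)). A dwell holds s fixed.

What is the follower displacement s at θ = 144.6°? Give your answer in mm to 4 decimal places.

seg 1 [0°–113.5°] cycloidal, h=28: full span → s += 28 → s = 28.0000
seg 2 [113.5°–192.7°] simple-harmonic, h=-11: θ=144.6° here. β=31.1, B=79.2. -11/2·(1 − cos(π·0.3927)) = -3.6805 → s = 24.3195

24.3195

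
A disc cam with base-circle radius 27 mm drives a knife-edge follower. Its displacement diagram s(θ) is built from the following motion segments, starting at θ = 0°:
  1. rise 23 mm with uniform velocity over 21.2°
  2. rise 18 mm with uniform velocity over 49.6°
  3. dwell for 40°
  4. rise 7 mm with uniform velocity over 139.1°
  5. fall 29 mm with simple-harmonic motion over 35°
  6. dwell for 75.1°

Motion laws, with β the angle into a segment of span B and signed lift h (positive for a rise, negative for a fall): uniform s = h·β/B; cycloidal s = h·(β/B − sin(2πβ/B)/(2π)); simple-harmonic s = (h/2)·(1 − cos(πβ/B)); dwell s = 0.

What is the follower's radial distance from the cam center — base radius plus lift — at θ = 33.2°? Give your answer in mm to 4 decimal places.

seg 1 [0°–21.2°] uniform, h=23: full span → s += 23 → s = 23.0000
seg 2 [21.2°–70.8°] uniform, h=18: θ=33.2° here. β=12, B=49.6. 18·12/49.6 = 4.3548 → s = 27.3548
radial distance = base radius + s = 27 + 27.3548 = 54.3548

54.3548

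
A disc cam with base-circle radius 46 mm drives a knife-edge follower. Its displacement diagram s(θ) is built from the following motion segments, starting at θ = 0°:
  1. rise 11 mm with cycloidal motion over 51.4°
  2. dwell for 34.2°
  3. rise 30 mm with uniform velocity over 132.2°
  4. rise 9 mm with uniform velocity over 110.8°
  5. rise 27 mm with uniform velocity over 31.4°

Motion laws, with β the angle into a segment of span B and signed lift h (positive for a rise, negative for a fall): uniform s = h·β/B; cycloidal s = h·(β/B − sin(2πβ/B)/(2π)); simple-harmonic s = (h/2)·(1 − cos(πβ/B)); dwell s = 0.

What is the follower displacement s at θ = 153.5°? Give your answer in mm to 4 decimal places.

seg 1 [0°–51.4°] cycloidal, h=11: full span → s += 11 → s = 11.0000
seg 2 [51.4°–85.6°] dwell: s stays 11.0000
seg 3 [85.6°–217.8°] uniform, h=30: θ=153.5° here. β=67.9, B=132.2. 30·67.9/132.2 = 15.4085 → s = 26.4085

26.4085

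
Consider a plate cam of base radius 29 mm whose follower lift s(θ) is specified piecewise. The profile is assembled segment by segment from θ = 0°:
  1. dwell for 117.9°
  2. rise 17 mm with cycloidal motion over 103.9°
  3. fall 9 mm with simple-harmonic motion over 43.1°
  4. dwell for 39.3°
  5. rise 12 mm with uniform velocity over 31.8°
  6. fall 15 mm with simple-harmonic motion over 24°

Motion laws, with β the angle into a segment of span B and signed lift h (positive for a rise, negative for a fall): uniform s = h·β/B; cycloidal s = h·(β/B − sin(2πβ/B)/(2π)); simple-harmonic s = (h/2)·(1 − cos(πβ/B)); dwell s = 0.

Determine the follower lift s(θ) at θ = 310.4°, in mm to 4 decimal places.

seg 1 [0°–117.9°] dwell: s stays 0.0000
seg 2 [117.9°–221.8°] cycloidal, h=17: full span → s += 17 → s = 17.0000
seg 3 [221.8°–264.9°] simple-harmonic, h=-9: full span → s += -9 → s = 8.0000
seg 4 [264.9°–304.2°] dwell: s stays 8.0000
seg 5 [304.2°–336°] uniform, h=12: θ=310.4° here. β=6.2, B=31.8. 12·6.2/31.8 = 2.3396 → s = 10.3396

10.3396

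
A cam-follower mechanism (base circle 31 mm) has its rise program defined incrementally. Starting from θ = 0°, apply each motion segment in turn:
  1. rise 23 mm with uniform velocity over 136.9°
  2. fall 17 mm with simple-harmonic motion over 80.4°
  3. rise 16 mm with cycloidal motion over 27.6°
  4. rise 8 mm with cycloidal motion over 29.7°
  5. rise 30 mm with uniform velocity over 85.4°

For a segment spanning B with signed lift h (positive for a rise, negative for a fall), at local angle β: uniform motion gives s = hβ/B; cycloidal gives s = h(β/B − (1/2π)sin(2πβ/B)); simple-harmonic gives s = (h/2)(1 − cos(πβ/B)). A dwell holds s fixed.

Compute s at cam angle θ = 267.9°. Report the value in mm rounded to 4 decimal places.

seg 1 [0°–136.9°] uniform, h=23: full span → s += 23 → s = 23.0000
seg 2 [136.9°–217.3°] simple-harmonic, h=-17: full span → s += -17 → s = 6.0000
seg 3 [217.3°–244.9°] cycloidal, h=16: full span → s += 16 → s = 22.0000
seg 4 [244.9°–274.6°] cycloidal, h=8: θ=267.9° here. β=23, B=29.7. 8·(0.7744 − sin(2π·0.7744)/(2π)) = 7.4536 → s = 29.4536

29.4536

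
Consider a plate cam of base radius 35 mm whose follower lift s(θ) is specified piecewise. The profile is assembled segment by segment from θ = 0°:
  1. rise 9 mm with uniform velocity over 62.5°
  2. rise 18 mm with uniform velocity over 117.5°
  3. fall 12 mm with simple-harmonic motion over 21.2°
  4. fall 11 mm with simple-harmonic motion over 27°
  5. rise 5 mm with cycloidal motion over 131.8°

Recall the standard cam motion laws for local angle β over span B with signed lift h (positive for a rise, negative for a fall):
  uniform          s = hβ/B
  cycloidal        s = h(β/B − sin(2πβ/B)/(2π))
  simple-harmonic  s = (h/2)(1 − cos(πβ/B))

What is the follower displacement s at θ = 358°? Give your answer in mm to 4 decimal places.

seg 1 [0°–62.5°] uniform, h=9: full span → s += 9 → s = 9.0000
seg 2 [62.5°–180°] uniform, h=18: full span → s += 18 → s = 27.0000
seg 3 [180°–201.2°] simple-harmonic, h=-12: full span → s += -12 → s = 15.0000
seg 4 [201.2°–228.2°] simple-harmonic, h=-11: full span → s += -11 → s = 4.0000
seg 5 [228.2°–360°] cycloidal, h=5: θ=358° here. β=129.8, B=131.8. 5·(0.9848 − sin(2π·0.9848)/(2π)) = 4.9999 → s = 8.9999

8.9999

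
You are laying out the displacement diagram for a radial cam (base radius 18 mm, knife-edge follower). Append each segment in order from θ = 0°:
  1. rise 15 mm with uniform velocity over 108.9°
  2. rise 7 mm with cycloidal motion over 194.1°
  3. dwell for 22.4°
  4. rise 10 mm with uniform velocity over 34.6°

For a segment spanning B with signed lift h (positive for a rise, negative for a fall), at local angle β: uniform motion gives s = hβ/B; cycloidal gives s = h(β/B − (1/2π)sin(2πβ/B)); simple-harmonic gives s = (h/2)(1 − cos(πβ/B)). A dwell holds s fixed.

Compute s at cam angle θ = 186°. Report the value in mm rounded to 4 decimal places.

seg 1 [0°–108.9°] uniform, h=15: full span → s += 15 → s = 15.0000
seg 2 [108.9°–303°] cycloidal, h=7: θ=186° here. β=77.1, B=194.1. 7·(0.3972 − sin(2π·0.3972)/(2π)) = 2.1100 → s = 17.1100

17.1100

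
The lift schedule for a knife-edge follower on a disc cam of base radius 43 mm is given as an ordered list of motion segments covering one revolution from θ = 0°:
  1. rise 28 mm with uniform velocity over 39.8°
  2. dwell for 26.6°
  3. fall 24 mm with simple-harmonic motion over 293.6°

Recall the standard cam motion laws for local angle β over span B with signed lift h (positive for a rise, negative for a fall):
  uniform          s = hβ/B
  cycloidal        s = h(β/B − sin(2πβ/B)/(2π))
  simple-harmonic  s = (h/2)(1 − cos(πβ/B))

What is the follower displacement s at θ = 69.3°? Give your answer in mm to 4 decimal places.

seg 1 [0°–39.8°] uniform, h=28: full span → s += 28 → s = 28.0000
seg 2 [39.8°–66.4°] dwell: s stays 28.0000
seg 3 [66.4°–360°] simple-harmonic, h=-24: θ=69.3° here. β=2.9, B=293.6. -24/2·(1 − cos(π·0.0099)) = -0.0058 → s = 27.9942

27.9942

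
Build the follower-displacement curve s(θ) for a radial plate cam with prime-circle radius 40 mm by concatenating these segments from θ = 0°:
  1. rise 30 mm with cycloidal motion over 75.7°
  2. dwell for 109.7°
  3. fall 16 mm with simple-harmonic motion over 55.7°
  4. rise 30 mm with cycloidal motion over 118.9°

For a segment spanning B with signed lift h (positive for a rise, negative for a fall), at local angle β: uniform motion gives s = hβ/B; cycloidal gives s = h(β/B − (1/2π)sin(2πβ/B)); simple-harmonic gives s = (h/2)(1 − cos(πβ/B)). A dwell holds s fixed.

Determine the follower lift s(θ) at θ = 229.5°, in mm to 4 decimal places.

seg 1 [0°–75.7°] cycloidal, h=30: full span → s += 30 → s = 30.0000
seg 2 [75.7°–185.4°] dwell: s stays 30.0000
seg 3 [185.4°–241.1°] simple-harmonic, h=-16: θ=229.5° here. β=44.1, B=55.7. -16/2·(1 − cos(π·0.7917)) = -14.3480 → s = 15.6520

15.6520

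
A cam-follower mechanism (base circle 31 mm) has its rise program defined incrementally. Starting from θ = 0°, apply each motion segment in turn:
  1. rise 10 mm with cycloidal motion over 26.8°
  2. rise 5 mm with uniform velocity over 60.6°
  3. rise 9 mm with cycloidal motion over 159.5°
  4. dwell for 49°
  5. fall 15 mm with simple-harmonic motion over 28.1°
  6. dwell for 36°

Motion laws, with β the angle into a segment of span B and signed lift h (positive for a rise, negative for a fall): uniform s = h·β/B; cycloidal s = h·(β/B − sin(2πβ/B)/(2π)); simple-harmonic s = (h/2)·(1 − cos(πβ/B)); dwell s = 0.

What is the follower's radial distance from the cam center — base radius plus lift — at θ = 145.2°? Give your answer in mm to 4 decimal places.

seg 1 [0°–26.8°] cycloidal, h=10: full span → s += 10 → s = 10.0000
seg 2 [26.8°–87.4°] uniform, h=5: full span → s += 5 → s = 15.0000
seg 3 [87.4°–246.9°] cycloidal, h=9: θ=145.2° here. β=57.8, B=159.5. 9·(0.3624 − sin(2π·0.3624)/(2π)) = 2.1716 → s = 17.1716
radial distance = base radius + s = 31 + 17.1716 = 48.1716

48.1716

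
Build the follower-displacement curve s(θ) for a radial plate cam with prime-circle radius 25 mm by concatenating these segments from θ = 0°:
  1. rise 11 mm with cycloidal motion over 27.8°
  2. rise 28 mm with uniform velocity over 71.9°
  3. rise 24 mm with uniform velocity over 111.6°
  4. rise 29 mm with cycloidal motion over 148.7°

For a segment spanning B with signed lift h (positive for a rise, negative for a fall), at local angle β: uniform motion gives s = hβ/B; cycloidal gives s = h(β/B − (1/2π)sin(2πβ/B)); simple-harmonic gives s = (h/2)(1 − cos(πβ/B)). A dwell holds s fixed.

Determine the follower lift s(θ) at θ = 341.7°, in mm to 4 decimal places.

seg 1 [0°–27.8°] cycloidal, h=11: full span → s += 11 → s = 11.0000
seg 2 [27.8°–99.7°] uniform, h=28: full span → s += 28 → s = 39.0000
seg 3 [99.7°–211.3°] uniform, h=24: full span → s += 24 → s = 63.0000
seg 4 [211.3°–360°] cycloidal, h=29: θ=341.7° here. β=130.4, B=148.7. 29·(0.8769 − sin(2π·0.8769)/(2π)) = 28.6548 → s = 91.6548

91.6548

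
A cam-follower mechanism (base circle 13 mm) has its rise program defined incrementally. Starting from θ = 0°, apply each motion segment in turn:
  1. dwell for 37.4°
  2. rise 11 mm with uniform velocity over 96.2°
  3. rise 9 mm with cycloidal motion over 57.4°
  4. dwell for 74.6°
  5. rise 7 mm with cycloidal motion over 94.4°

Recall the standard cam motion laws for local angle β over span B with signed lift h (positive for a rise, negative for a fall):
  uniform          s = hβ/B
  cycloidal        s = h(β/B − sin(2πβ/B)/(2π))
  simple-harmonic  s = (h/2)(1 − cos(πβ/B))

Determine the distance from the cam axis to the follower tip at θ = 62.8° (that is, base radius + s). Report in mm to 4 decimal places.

seg 1 [0°–37.4°] dwell: s stays 0.0000
seg 2 [37.4°–133.6°] uniform, h=11: θ=62.8° here. β=25.4, B=96.2. 11·25.4/96.2 = 2.9044 → s = 2.9044
radial distance = base radius + s = 13 + 2.9044 = 15.9044

15.9044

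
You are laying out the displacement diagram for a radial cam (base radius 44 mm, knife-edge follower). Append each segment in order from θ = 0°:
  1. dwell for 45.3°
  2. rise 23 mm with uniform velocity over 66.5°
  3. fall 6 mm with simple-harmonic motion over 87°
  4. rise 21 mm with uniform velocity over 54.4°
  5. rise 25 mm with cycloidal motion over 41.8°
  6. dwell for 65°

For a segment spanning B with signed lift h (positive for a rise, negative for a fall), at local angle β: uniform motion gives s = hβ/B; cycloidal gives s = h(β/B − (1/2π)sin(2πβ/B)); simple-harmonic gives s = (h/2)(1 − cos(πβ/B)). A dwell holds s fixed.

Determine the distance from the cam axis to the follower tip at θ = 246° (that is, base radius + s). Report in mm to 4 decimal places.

seg 1 [0°–45.3°] dwell: s stays 0.0000
seg 2 [45.3°–111.8°] uniform, h=23: full span → s += 23 → s = 23.0000
seg 3 [111.8°–198.8°] simple-harmonic, h=-6: full span → s += -6 → s = 17.0000
seg 4 [198.8°–253.2°] uniform, h=21: θ=246° here. β=47.2, B=54.4. 21·47.2/54.4 = 18.2206 → s = 35.2206
radial distance = base radius + s = 44 + 35.2206 = 79.2206

79.2206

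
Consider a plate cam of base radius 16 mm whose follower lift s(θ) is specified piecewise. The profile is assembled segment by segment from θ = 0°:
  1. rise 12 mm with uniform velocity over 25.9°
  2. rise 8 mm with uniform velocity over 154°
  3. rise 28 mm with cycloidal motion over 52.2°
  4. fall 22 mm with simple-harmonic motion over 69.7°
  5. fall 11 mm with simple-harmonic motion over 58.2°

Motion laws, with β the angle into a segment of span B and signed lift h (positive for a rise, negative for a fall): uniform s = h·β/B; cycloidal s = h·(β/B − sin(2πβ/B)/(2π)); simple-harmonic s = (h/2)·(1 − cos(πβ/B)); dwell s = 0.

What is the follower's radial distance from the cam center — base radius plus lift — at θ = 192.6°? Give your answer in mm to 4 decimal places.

seg 1 [0°–25.9°] uniform, h=12: full span → s += 12 → s = 12.0000
seg 2 [25.9°–179.9°] uniform, h=8: full span → s += 8 → s = 20.0000
seg 3 [179.9°–232.1°] cycloidal, h=28: θ=192.6° here. β=12.7, B=52.2. 28·(0.2433 − sin(2π·0.2433)/(2π)) = 2.3599 → s = 22.3599
radial distance = base radius + s = 16 + 22.3599 = 38.3599

38.3599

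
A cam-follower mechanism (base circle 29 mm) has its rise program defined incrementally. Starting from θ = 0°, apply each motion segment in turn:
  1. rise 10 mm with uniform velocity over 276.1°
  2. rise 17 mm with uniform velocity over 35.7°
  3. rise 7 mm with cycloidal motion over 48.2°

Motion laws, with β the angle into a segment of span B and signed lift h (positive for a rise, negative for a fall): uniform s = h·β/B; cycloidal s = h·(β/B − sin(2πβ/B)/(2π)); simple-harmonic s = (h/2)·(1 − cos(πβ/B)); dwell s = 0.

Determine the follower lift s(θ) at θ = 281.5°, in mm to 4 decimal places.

seg 1 [0°–276.1°] uniform, h=10: full span → s += 10 → s = 10.0000
seg 2 [276.1°–311.8°] uniform, h=17: θ=281.5° here. β=5.4, B=35.7. 17·5.4/35.7 = 2.5714 → s = 12.5714

12.5714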